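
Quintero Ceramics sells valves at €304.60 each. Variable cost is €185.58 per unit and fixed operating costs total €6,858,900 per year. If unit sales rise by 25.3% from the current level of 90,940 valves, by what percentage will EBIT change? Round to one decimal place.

At 90,940 units, contribution = 90,940 × €119.02 = €10,823,678.80.
Operating income = contribution − fixed costs = €10,823,678.80 − €6,858,900 = €3,964,778.80.
DOL = contribution ÷ EBIT = €10,823,678.80 ÷ €3,964,778.80 = 2.7300.
So EBIT moves 2.7300 × (+25.3%) = +69.1%.

+69.1%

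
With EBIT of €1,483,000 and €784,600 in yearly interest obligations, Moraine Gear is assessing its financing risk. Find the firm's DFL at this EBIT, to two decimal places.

Interest = €784,600.00.
Degree of financial leverage = EBIT / (EBIT − interest) = €1,483,000 / €698,400.00 = 2.1234.

2.12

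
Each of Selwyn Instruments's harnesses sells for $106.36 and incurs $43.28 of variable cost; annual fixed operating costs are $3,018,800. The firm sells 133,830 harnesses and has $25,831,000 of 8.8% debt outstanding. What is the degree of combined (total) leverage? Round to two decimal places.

2.68

At 133,830 units, contribution = 133,830 × $63.08 = $8,441,996.40.
EBIT = $8,441,996.40 − $3,018,800 = $5,423,196.40. Interest = $2,273,128.00, so EBIT − I = $3,150,068.40.
DCL = contribution ÷ (EBIT − I) = $8,441,996.40 ÷ $3,150,068.40 = 2.6799.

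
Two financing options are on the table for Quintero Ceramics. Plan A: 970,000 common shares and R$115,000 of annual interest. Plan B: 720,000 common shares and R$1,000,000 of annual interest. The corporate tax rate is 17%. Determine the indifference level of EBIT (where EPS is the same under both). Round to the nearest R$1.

At indifference, (EBIT − 115,000)(1 − t)/970,000 = (EBIT − 1,000,000)(1 − t)/720,000.
The (1 − t) factor cancels: (EBIT − 115,000) × 720,000 = (EBIT − 1,000,000) × 970,000.
EBIT × (970,000 − 720,000) = 1,000,000 × 970,000 − 115,000 × 720,000 = 887,200,000,000, so EBIT = 887,200,000,000 ÷ 250,000 = 3,548,800.00.

R$3,548,800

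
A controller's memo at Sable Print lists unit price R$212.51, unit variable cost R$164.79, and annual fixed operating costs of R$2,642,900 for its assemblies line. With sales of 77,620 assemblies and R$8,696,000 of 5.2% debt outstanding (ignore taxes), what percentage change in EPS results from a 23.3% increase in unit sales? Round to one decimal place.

At 77,620 units, contribution = 77,620 × R$47.72 = R$3,704,026.40.
Subtracting fixed costs: EBIT = R$3,704,026.40 − R$2,642,900 = R$1,061,126.40.
After interest of R$452,192.00, pre-tax earnings = R$608,934.40.
Degree of combined leverage = contribution ÷ (EBIT − I) = R$3,704,026.40 ÷ R$608,934.40 = 6.0828.
%ΔEPS = DCL × %ΔSales = 6.0828 × +23.3% = +141.7%.

+141.7%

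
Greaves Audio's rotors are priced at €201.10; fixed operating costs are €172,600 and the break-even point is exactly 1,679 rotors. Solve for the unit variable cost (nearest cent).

Contribution per unit must be FC / Q = €172,600 / 1,679 = €102.7993.
Variable cost per unit = €201.10 − €102.7993 = €98.30.

€98.30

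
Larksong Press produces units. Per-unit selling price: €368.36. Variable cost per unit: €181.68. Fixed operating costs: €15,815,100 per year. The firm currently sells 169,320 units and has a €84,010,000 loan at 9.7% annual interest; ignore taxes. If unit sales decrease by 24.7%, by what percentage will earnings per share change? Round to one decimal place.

-102.1%

At 169,320 units, contribution = 169,320 × €186.68 = €31,608,657.60.
Operating income = contribution − fixed costs = €31,608,657.60 − €15,815,100 = €15,793,557.60.
Interest = €8,148,970.00, so EBIT − I = €7,644,587.60.
Degree of combined leverage = contribution ÷ (EBIT − I) = €31,608,657.60 ÷ €7,644,587.60 = 4.1348.
EPS therefore changes by 4.1348 × (-24.7%) = -102.1%.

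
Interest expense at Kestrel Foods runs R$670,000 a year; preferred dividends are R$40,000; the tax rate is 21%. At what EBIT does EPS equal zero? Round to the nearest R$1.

Preferred dividends are paid after tax, so their pre-tax equivalent is R$40,000 ÷ (1 − 0.21) = R$50,632.91.
Financial break-even EBIT = interest + D_p ÷ (1 − t) = R$670,000 + R$50,632.91 = R$720,632.91.

R$720,633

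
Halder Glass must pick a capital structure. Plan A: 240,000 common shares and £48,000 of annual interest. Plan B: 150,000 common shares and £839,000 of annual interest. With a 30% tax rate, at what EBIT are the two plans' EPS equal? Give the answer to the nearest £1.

Set EPS_A = EPS_B: (EBIT − £48,000)(1 − 0.30) ÷ 240,000 = (EBIT − £839,000)(1 − 0.30) ÷ 150,000.
The (1 − t) factor cancels: (EBIT − 48,000) × 150,000 = (EBIT − 839,000) × 240,000.
EBIT × (240,000 − 150,000) = 839,000 × 240,000 − 48,000 × 150,000 = 194,160,000,000, so EBIT = 194,160,000,000 ÷ 90,000 = 2,157,333.33.

£2,157,333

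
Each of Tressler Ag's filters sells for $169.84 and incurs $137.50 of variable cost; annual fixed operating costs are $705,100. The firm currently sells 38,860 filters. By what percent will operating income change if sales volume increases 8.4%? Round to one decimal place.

At 38,860 units, contribution = 38,860 × $32.34 = $1,256,732.40.
Operating income = contribution − fixed costs = $1,256,732.40 − $705,100 = $551,632.40.
DOL = contribution ÷ EBIT = $1,256,732.40 ÷ $551,632.40 = 2.2782.
Operating income changes by 2.2782 × +8.4% = +19.1%.

+19.1%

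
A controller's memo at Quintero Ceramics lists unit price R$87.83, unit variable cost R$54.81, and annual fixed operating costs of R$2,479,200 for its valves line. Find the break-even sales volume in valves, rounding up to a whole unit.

75,082 valves

Contribution margin per unit = R$87.83 − R$54.81 = R$33.02.
Break-even volume = fixed costs ÷ CM per unit = R$2,479,200 ÷ R$33.02 = 75,081.77, so 75,082 valves.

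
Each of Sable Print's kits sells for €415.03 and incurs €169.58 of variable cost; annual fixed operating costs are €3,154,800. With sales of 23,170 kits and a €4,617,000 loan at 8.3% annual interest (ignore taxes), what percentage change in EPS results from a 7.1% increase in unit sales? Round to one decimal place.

Contribution at this volume is 23,170 × €245.45 = €5,687,076.50.
EBIT = €5,687,076.50 − €3,154,800 = €2,532,276.50.
After interest of €383,211.00, pre-tax earnings = €2,149,065.50.
Degree of combined leverage = contribution ÷ (EBIT − I) = €5,687,076.50 ÷ €2,149,065.50 = 2.6463.
%ΔEPS = DCL × %ΔSales = 2.6463 × +7.1% = +18.8%.

+18.8%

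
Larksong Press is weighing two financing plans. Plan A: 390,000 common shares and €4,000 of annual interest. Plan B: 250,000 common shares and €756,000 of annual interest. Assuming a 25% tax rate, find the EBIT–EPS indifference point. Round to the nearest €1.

At indifference, (EBIT − 4,000)(1 − t)/390,000 = (EBIT − 756,000)(1 − t)/250,000.
Cancelling (1 − t) and cross-multiplying: 250,000·(EBIT − 4,000) = 390,000·(EBIT − 756,000).
EBIT × (390,000 − 250,000) = 756,000 × 390,000 − 4,000 × 250,000 = 293,840,000,000, so EBIT = 293,840,000,000 ÷ 140,000 = 2,098,857.14.

€2,098,857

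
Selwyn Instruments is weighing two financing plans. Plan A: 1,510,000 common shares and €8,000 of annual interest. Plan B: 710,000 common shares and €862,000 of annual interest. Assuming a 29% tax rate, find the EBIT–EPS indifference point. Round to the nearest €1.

At indifference, (EBIT − 8,000)(1 − t)/1,510,000 = (EBIT − 862,000)(1 − t)/710,000.
The (1 − t) factor cancels: (EBIT − 8,000) × 710,000 = (EBIT − 862,000) × 1,510,000.
Solving, EBIT = (862,000·1,510,000 − 8,000·710,000) / (1,510,000 − 710,000) = 1,295,940,000,000 / 800,000 = 1,619,925.00.

€1,619,925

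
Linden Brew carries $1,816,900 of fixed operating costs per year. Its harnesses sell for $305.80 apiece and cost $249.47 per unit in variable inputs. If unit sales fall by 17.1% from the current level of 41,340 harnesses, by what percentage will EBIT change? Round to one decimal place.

-77.8%

Contribution at this volume is 41,340 × $56.33 = $2,328,682.20.
Operating income = contribution − fixed costs = $2,328,682.20 − $1,816,900 = $511,782.20.
DOL = contribution ÷ EBIT = $2,328,682.20 ÷ $511,782.20 = 4.5501.
So EBIT moves 4.5501 × (-17.1%) = -77.8%.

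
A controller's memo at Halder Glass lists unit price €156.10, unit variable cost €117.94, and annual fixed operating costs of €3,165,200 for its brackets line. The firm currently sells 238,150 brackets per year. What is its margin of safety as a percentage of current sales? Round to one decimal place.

65.2%

Each unit contributes €156.10 − €117.94 = €38.16. Break-even units = €3,165,200 ÷ €38.16 = 82,945.49; break-even revenue = 82,945.49 × €156.10 = €12,947,791.40.
Actual sales revenue = 238,150 × €156.10 = €37,175,215.00.
Margin of safety = (€37,175,215.00 − €12,947,791.40) ÷ €37,175,215.00 = 65.2%.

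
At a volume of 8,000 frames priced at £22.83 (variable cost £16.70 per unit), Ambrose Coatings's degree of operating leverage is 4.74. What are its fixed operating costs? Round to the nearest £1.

£38,694

Total contribution margin = 8,000 × £6.13 = £49,040.00.
DOL = contribution / EBIT, so EBIT = £49,040.00 / 4.74 = £10,345.99.
Fixed costs = CM − EBIT = £49,040.00 − £10,345.99 = £38,694.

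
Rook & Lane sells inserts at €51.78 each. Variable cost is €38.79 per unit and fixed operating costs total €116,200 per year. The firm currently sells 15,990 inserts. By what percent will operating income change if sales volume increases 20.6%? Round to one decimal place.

Total contribution margin = 15,990 × €12.99 = €207,710.10.
Subtracting fixed costs: EBIT = €207,710.10 − €116,200 = €91,510.10.
Degree of operating leverage = €207,710.10 / €91,510.10 = 2.2698.
%ΔEBIT = DOL × %ΔSales = 2.2698 × +20.6% = +46.8%.

+46.8%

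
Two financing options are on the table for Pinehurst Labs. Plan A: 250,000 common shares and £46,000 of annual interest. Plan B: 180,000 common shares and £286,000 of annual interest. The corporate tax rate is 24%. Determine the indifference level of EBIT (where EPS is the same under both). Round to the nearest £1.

At indifference, (EBIT − 46,000)(1 − t)/250,000 = (EBIT − 286,000)(1 − t)/180,000.
Cancelling (1 − t) and cross-multiplying: 180,000·(EBIT − 46,000) = 250,000·(EBIT − 286,000).
EBIT × (250,000 − 180,000) = 286,000 × 250,000 − 46,000 × 180,000 = 63,220,000,000, so EBIT = 63,220,000,000 ÷ 70,000 = 903,142.86.

£903,143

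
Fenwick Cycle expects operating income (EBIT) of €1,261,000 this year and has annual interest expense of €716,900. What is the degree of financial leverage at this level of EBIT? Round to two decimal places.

Annual interest charges come to €716,900.00.
DFL = EBIT ÷ (EBIT − I) = €1,261,000 ÷ (€1,261,000 − €716,900.00) = €1,261,000 ÷ €544,100.00 = 2.3176.

2.32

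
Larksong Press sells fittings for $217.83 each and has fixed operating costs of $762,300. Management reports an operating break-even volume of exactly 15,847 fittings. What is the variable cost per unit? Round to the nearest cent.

At break-even, FC = Q × (P − VC), so P − VC = $762,300 ÷ 15,847 = $48.1037.
Variable cost per unit = $217.83 − $48.1037 = $169.73.

$169.73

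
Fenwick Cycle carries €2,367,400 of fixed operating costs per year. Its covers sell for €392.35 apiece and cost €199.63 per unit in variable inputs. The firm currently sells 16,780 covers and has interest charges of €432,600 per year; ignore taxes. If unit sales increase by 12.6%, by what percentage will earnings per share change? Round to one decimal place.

Contribution at this volume is 16,780 × €192.72 = €3,233,841.60.
Subtracting fixed costs: EBIT = €3,233,841.60 − €2,367,400 = €866,441.60.
Interest = €432,600.00, so EBIT − I = €433,841.60.
DCL = total CM / (EBIT − I) = €3,233,841.60 / €433,841.60 = 7.4540.
EPS therefore changes by 7.4540 × (+12.6%) = +93.9%.

+93.9%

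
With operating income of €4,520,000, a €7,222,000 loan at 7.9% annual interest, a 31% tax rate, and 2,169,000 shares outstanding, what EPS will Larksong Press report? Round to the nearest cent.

€1.26

Interest = €570,538.00, so EBT = €4,520,000 − €570,538.00 = €3,949,462.00.
After tax at 31%: net income = €3,949,462.00 × 0.69 = €2,725,128.78.
EPS = €2,725,128.78 ÷ 2,169,000 = €1.26.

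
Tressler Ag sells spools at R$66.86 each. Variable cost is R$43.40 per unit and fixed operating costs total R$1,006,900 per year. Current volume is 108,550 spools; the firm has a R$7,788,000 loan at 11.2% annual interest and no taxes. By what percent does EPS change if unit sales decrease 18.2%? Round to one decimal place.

-69.4%

Contribution at this volume is 108,550 × R$23.46 = R$2,546,583.00.
EBIT = R$2,546,583.00 − R$1,006,900 = R$1,539,683.00.
After interest of R$872,256.00, pre-tax earnings = R$667,427.00.
Degree of combined leverage = contribution ÷ (EBIT − I) = R$2,546,583.00 ÷ R$667,427.00 = 3.8155.
EPS therefore changes by 3.8155 × (-18.2%) = -69.4%.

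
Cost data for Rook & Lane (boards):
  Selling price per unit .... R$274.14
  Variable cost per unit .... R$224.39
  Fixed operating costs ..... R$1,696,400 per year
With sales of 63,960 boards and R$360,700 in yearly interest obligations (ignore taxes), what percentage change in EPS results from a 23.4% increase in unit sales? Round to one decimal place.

Contribution at this volume is 63,960 × R$49.75 = R$3,182,010.00.
Subtracting fixed costs: EBIT = R$3,182,010.00 − R$1,696,400 = R$1,485,610.00.
Interest = R$360,700.00, so EBIT − I = R$1,124,910.00.
Degree of combined leverage = contribution ÷ (EBIT − I) = R$3,182,010.00 ÷ R$1,124,910.00 = 2.8287.
EPS therefore changes by 2.8287 × (+23.4%) = +66.2%.

+66.2%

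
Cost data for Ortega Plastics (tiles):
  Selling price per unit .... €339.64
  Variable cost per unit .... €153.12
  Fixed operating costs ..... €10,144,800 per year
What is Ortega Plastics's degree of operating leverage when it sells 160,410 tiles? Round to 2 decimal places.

1.51

Total contribution margin = 160,410 × €186.52 = €29,919,673.20.
Subtracting fixed costs: EBIT = €29,919,673.20 − €10,144,800 = €19,774,873.20.
So DOL = total CM / EBIT = €29,919,673.20 / €19,774,873.20 = 1.5130.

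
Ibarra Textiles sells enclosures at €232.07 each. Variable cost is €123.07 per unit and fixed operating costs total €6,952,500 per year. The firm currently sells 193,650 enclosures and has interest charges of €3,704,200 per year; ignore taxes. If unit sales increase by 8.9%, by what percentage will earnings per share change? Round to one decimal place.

+18.0%

At 193,650 units, contribution = 193,650 × €109.00 = €21,107,850.00.
Subtracting fixed costs: EBIT = €21,107,850.00 − €6,952,500 = €14,155,350.00.
After interest of €3,704,200.00, pre-tax earnings = €10,451,150.00.
DCL = total CM / (EBIT − I) = €21,107,850.00 / €10,451,150.00 = 2.0197.
EPS therefore changes by 2.0197 × (+8.9%) = +18.0%.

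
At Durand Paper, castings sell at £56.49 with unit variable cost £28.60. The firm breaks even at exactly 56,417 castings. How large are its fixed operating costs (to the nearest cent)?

£1,573,470.13

Contribution margin per unit = £56.49 − £28.60 = £27.89.
Since BE = FC / CM, FC = 56,417 × £27.89 = £1,573,470.13.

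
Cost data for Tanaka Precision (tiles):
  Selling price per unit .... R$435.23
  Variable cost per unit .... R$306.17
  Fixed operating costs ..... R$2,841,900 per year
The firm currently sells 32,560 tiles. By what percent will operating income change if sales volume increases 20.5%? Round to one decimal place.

Total contribution margin = 32,560 × R$129.06 = R$4,202,193.60.
EBIT = R$4,202,193.60 − R$2,841,900 = R$1,360,293.60.
Degree of operating leverage = R$4,202,193.60 / R$1,360,293.60 = 3.0892.
Operating income changes by 3.0892 × +20.5% = +63.3%.

+63.3%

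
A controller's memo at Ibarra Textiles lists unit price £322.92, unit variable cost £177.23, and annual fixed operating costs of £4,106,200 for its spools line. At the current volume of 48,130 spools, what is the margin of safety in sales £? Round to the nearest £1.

Each unit contributes £322.92 − £177.23 = £145.69. Break-even units = £4,106,200 ÷ £145.69 = 28,184.50; break-even revenue = 28,184.50 × £322.92 = £9,101,339.17.
Actual sales revenue = 48,130 × £322.92 = £15,542,139.60.
Margin of safety = £15,542,139.60 − £9,101,339.17 = £6,440,800.

£6,440,800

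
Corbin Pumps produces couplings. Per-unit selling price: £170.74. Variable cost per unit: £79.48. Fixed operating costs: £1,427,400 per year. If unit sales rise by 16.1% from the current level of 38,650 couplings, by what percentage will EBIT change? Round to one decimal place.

+27.0%

At 38,650 units, contribution = 38,650 × £91.26 = £3,527,199.00.
EBIT = £3,527,199.00 − £1,427,400 = £2,099,799.00.
So DOL = total CM / EBIT = £3,527,199.00 / £2,099,799.00 = 1.6798.
%ΔEBIT = DOL × %ΔSales = 1.6798 × +16.1% = +27.0%.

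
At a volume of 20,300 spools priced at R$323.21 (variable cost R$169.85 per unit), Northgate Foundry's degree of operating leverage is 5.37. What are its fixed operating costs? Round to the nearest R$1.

R$2,533,467

Total contribution margin = 20,300 × R$153.36 = R$3,113,208.00.
Since DOL = CM ÷ EBIT, EBIT = R$3,113,208.00 ÷ 5.37 = R$579,740.78.
Fixed costs = CM − EBIT = R$3,113,208.00 − R$579,740.78 = R$2,533,467.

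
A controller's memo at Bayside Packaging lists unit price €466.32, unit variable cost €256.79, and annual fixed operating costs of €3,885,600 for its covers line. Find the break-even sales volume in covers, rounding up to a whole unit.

Unit CM = price − variable cost = €466.32 − €256.79 = €209.53.
Break-even volume = fixed costs ÷ CM per unit = €3,885,600 ÷ €209.53 = 18,544.36, so 18,545 covers.

18,545 covers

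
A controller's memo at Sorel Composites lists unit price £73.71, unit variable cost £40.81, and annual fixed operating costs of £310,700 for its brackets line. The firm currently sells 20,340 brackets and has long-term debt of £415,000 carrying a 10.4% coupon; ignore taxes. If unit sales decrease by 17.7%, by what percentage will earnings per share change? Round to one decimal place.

Total contribution margin = 20,340 × £32.90 = £669,186.00.
Operating income = contribution − fixed costs = £669,186.00 − £310,700 = £358,486.00.
Interest = £43,160.00, so EBIT − I = £315,326.00.
Degree of combined leverage = contribution ÷ (EBIT − I) = £669,186.00 ÷ £315,326.00 = 2.1222.
EPS therefore changes by 2.1222 × (-17.7%) = -37.6%.

-37.6%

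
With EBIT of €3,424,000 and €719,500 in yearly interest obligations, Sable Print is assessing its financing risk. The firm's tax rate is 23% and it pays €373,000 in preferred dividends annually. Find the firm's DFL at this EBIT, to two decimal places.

Annual interest charges come to €719,500.00.
Preferred dividends grossed up pre-tax: €373,000 / (1 − 0.23) = €484,415.58.
DFL = EBIT ÷ [EBIT − I − D_p/(1−t)] = €3,424,000 ÷ [€3,424,000 − €719,500.00 − €484,415.58] = €3,424,000 ÷ €2,220,084.42 = 1.5423.

1.54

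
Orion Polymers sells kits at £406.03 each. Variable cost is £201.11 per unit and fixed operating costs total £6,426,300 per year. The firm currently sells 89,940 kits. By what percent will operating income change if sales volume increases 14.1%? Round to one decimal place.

At 89,940 units, contribution = 89,940 × £204.92 = £18,430,504.80.
Operating income = contribution − fixed costs = £18,430,504.80 − £6,426,300 = £12,004,204.80.
Degree of operating leverage = £18,430,504.80 / £12,004,204.80 = 1.5353.
Operating income changes by 1.5353 × +14.1% = +21.6%.

+21.6%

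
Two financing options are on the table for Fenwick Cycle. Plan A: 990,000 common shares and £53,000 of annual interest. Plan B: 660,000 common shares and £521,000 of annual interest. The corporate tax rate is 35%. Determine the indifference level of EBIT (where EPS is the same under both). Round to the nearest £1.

Set EPS_A = EPS_B: (EBIT − £53,000)(1 − 0.35) ÷ 990,000 = (EBIT − £521,000)(1 − 0.35) ÷ 660,000.
Cancelling (1 − t) and cross-multiplying: 660,000·(EBIT − 53,000) = 990,000·(EBIT − 521,000).
EBIT × (990,000 − 660,000) = 521,000 × 990,000 − 53,000 × 660,000 = 480,810,000,000, so EBIT = 480,810,000,000 ÷ 330,000 = 1,457,000.00.

£1,457,000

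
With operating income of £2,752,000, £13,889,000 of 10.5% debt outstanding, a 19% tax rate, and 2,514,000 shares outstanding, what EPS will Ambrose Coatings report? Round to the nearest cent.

Interest = £1,458,345.00, so EBT = £2,752,000 − £1,458,345.00 = £1,293,655.00.
Net income = £1,293,655.00 × (1 − 0.19) = £1,047,860.55.
EPS = £1,047,860.55 ÷ 2,514,000 = £0.42.

£0.42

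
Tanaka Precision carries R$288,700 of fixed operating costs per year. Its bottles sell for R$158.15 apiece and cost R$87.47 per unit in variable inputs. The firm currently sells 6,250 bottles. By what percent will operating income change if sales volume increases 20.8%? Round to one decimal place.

Contribution at this volume is 6,250 × R$70.68 = R$441,750.00.
EBIT = R$441,750.00 − R$288,700 = R$153,050.00.
So DOL = total CM / EBIT = R$441,750.00 / R$153,050.00 = 2.8863.
Operating income changes by 2.8863 × +20.8% = +60.0%.

+60.0%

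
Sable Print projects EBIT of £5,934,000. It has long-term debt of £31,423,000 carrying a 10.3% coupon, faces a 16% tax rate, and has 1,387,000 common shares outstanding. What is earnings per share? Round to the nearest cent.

£1.63

Interest = £3,236,569.00, so EBT = £5,934,000 − £3,236,569.00 = £2,697,431.00.
Net income = £2,697,431.00 × (1 − 0.16) = £2,265,842.04.
Per share: £2,265,842.04 / 1,387,000 shares = £1.63.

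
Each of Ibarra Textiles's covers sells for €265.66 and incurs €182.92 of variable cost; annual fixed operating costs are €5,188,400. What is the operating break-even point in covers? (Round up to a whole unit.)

62,708 covers

Each unit contributes €265.66 − €182.92 = €82.74.
Break-even volume = fixed costs ÷ CM per unit = €5,188,400 ÷ €82.74 = 62,707.28, so 62,708 covers.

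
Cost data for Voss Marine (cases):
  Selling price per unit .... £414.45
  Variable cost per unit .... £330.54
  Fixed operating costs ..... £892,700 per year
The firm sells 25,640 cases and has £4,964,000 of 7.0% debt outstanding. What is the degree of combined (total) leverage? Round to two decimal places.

2.36

At 25,640 units, contribution = 25,640 × £83.91 = £2,151,452.40.
Operating income = contribution − fixed costs = £2,151,452.40 − £892,700 = £1,258,752.40. Interest = £347,480.00, so EBIT − I = £911,272.40.
Degree of total leverage = total CM / (EBIT − interest) = £2,151,452.40 / £911,272.40 = 2.3609.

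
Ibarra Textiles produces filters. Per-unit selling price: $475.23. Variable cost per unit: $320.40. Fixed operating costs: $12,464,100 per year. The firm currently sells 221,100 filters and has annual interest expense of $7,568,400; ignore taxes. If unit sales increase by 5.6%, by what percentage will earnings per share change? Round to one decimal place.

+13.5%

Contribution at this volume is 221,100 × $154.83 = $34,232,913.00.
Subtracting fixed costs: EBIT = $34,232,913.00 − $12,464,100 = $21,768,813.00.
After interest of $7,568,400.00, pre-tax earnings = $14,200,413.00.
DCL = total CM / (EBIT − I) = $34,232,913.00 / $14,200,413.00 = 2.4107.
%ΔEPS = DCL × %ΔSales = 2.4107 × +5.6% = +13.5%.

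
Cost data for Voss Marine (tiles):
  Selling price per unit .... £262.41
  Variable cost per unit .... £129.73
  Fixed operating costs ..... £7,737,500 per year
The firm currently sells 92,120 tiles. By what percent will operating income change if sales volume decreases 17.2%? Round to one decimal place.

Contribution at this volume is 92,120 × £132.68 = £12,222,481.60.
Subtracting fixed costs: EBIT = £12,222,481.60 − £7,737,500 = £4,484,981.60.
DOL = contribution ÷ EBIT = £12,222,481.60 ÷ £4,484,981.60 = 2.7252.
Operating income changes by 2.7252 × -17.2% = -46.9%.

-46.9%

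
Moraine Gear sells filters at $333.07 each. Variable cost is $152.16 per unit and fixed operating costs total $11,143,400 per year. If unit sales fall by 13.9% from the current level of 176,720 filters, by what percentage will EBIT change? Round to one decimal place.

-21.3%

At 176,720 units, contribution = 176,720 × $180.91 = $31,970,415.20.
Subtracting fixed costs: EBIT = $31,970,415.20 − $11,143,400 = $20,827,015.20.
So DOL = total CM / EBIT = $31,970,415.20 / $20,827,015.20 = 1.5350.
%ΔEBIT = DOL × %ΔSales = 1.5350 × -13.9% = -21.3%.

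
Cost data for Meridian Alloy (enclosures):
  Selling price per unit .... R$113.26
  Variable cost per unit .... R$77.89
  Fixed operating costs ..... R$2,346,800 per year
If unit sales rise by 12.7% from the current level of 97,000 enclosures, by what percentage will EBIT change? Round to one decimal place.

Contribution at this volume is 97,000 × R$35.37 = R$3,430,890.00.
Subtracting fixed costs: EBIT = R$3,430,890.00 − R$2,346,800 = R$1,084,090.00.
Degree of operating leverage = R$3,430,890.00 / R$1,084,090.00 = 3.1648.
So EBIT moves 3.1648 × (+12.7%) = +40.2%.

+40.2%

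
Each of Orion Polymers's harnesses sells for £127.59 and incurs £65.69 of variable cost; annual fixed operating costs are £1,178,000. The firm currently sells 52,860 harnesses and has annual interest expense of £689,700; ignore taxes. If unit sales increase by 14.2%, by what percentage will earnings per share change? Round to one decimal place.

Contribution at this volume is 52,860 × £61.90 = £3,272,034.00.
EBIT = £3,272,034.00 − £1,178,000 = £2,094,034.00.
After interest of £689,700.00, pre-tax earnings = £1,404,334.00.
DCL = total CM / (EBIT − I) = £3,272,034.00 / £1,404,334.00 = 2.3300.
EPS therefore changes by 2.3300 × (+14.2%) = +33.1%.

+33.1%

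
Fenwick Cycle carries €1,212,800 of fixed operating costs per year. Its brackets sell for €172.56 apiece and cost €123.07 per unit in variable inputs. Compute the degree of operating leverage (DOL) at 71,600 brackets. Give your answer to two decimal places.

1.52

Total contribution margin = 71,600 × €49.49 = €3,543,484.00.
Subtracting fixed costs: EBIT = €3,543,484.00 − €1,212,800 = €2,330,684.00.
Degree of operating leverage = €3,543,484.00 / €2,330,684.00 = 1.5204.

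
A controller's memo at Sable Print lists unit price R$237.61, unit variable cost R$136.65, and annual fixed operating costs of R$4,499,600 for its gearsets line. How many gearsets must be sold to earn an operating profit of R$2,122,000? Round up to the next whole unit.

65,587 gearsets

Each unit contributes R$237.61 − R$136.65 = R$100.96.
Units = (FC + target) / CM = (R$4,499,600 + R$2,122,000) / R$100.96 = 65,586.37, so 65,587 gearsets.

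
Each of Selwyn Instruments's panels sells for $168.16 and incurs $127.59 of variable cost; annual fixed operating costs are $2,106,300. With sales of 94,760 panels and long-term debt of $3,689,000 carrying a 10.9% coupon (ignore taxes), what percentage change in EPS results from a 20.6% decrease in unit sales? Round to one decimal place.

Contribution at this volume is 94,760 × $40.57 = $3,844,413.20.
Subtracting fixed costs: EBIT = $3,844,413.20 − $2,106,300 = $1,738,113.20.
After interest of $402,101.00, pre-tax earnings = $1,336,012.20.
Degree of combined leverage = contribution ÷ (EBIT − I) = $3,844,413.20 ÷ $1,336,012.20 = 2.8775.
%ΔEPS = DCL × %ΔSales = 2.8775 × -20.6% = -59.3%.

-59.3%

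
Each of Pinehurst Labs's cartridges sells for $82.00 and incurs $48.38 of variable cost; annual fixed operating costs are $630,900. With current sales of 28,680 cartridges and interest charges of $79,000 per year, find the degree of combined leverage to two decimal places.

3.79

At 28,680 units, contribution = 28,680 × $33.62 = $964,221.60.
EBIT = $964,221.60 − $630,900 = $333,321.60. Interest = $79,000.00.
DOL = $964,221.60 ÷ $333,321.60 = 2.8928; DFL = $333,321.60 ÷ $254,321.60 = 1.3106.
Combined leverage = 2.8928 × 1.3106 = 3.7913.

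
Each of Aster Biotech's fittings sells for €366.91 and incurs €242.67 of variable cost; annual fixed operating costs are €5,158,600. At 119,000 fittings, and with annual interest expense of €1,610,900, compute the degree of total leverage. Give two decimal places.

At 119,000 units, contribution = 119,000 × €124.24 = €14,784,560.00.
Subtracting fixed costs: EBIT = €14,784,560.00 − €5,158,600 = €9,625,960.00. Interest = €1,610,900.00.
DOL = €14,784,560.00 ÷ €9,625,960.00 = 1.5359; DFL = €9,625,960.00 ÷ €8,015,060.00 = 1.2010.
DCL = DOL × DFL = 1.5359 × 1.2010 = 1.8446.

1.84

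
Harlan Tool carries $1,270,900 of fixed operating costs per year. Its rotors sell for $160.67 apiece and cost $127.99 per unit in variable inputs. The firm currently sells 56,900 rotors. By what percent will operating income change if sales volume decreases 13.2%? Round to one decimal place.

Contribution at this volume is 56,900 × $32.68 = $1,859,492.00.
Operating income = contribution − fixed costs = $1,859,492.00 − $1,270,900 = $588,592.00.
Degree of operating leverage = $1,859,492.00 / $588,592.00 = 3.1592.
Operating income changes by 3.1592 × -13.2% = -41.7%.

-41.7%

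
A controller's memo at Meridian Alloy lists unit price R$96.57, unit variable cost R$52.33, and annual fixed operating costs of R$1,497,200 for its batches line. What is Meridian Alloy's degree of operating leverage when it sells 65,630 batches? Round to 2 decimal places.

2.06

At 65,630 units, contribution = 65,630 × R$44.24 = R$2,903,471.20.
Operating income = contribution − fixed costs = R$2,903,471.20 − R$1,497,200 = R$1,406,271.20.
DOL = contribution ÷ EBIT = R$2,903,471.20 ÷ R$1,406,271.20 = 2.0647.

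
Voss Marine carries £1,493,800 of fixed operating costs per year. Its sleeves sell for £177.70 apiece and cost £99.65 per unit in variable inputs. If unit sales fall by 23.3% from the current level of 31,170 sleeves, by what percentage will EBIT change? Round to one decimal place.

-60.4%

Contribution at this volume is 31,170 × £78.05 = £2,432,818.50.
EBIT = £2,432,818.50 − £1,493,800 = £939,018.50.
So DOL = total CM / EBIT = £2,432,818.50 / £939,018.50 = 2.5908.
Operating income changes by 2.5908 × -23.3% = -60.4%.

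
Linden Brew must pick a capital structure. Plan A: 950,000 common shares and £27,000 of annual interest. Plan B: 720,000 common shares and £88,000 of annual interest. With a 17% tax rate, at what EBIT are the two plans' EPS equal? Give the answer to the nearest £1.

At indifference, (EBIT − 27,000)(1 − t)/950,000 = (EBIT − 88,000)(1 − t)/720,000.
Cancelling (1 − t) and cross-multiplying: 720,000·(EBIT − 27,000) = 950,000·(EBIT − 88,000).
Solving, EBIT = (88,000·950,000 − 27,000·720,000) / (950,000 − 720,000) = 64,160,000,000 / 230,000 = 278,956.52.

£278,957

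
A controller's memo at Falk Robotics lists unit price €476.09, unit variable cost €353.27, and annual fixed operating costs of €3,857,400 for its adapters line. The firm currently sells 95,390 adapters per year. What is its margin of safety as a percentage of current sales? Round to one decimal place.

Contribution margin per unit = €476.09 − €353.27 = €122.82. Break-even units = €3,857,400 ÷ €122.82 = 31,406.94; break-even revenue = 31,406.94 × €476.09 = €14,952,528.63.
Current sales = 95,390 × €476.09 = €45,414,225.10.
Margin of safety = (€45,414,225.10 − €14,952,528.63) ÷ €45,414,225.10 = 67.1%.

67.1%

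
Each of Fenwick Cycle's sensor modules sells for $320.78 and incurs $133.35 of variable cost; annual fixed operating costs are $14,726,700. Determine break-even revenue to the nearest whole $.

$25,204,241

CM per unit = $320.78 − $133.35 = $187.43; CM ratio = $187.43 / $320.78 = 0.5843.
Break-even revenue = fixed costs × price ÷ CM = $14,726,700 × $320.78 ÷ $187.43 = $25,204,241.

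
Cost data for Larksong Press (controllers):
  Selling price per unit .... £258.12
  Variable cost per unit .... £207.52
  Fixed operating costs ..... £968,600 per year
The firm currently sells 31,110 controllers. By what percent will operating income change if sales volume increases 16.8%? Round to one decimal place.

Total contribution margin = 31,110 × £50.60 = £1,574,166.00.
Subtracting fixed costs: EBIT = £1,574,166.00 − £968,600 = £605,566.00.
Degree of operating leverage = £1,574,166.00 / £605,566.00 = 2.5995.
%ΔEBIT = DOL × %ΔSales = 2.5995 × +16.8% = +43.7%.

+43.7%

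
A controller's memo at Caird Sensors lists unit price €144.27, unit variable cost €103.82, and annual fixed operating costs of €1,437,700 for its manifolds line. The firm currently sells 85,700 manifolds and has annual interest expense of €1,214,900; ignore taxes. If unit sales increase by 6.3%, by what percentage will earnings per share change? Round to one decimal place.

+26.8%

At 85,700 units, contribution = 85,700 × €40.45 = €3,466,565.00.
Subtracting fixed costs: EBIT = €3,466,565.00 − €1,437,700 = €2,028,865.00.
After interest of €1,214,900.00, pre-tax earnings = €813,965.00.
Degree of combined leverage = contribution ÷ (EBIT − I) = €3,466,565.00 ÷ €813,965.00 = 4.2589.
EPS therefore changes by 4.2589 × (+6.3%) = +26.8%.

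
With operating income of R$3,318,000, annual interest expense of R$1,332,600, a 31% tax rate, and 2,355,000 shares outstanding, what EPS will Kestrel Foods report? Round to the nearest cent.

R$0.58

Interest = R$1,332,600.00, so EBT = R$3,318,000 − R$1,332,600.00 = R$1,985,400.00.
After tax at 31%: net income = R$1,985,400.00 × 0.69 = R$1,369,926.00.
EPS = R$1,369,926.00 ÷ 2,355,000 = R$0.58.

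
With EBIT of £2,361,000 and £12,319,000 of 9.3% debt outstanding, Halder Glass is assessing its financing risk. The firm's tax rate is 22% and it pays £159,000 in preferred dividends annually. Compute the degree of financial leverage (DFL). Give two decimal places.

Interest = £1,145,667.00.
Preferred dividends grossed up pre-tax: £159,000 / (1 − 0.22) = £203,846.15.
DFL = EBIT ÷ [EBIT − I − D_p/(1−t)] = £2,361,000 ÷ [£2,361,000 − £1,145,667.00 − £203,846.15] = £2,361,000 ÷ £1,011,486.85 = 2.3342.

2.33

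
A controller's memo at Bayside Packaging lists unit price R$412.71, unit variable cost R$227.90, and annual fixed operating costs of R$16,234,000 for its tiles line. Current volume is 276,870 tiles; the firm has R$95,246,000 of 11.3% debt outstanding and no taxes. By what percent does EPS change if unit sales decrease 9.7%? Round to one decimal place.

-20.5%

Total contribution margin = 276,870 × R$184.81 = R$51,168,344.70.
Operating income = contribution − fixed costs = R$51,168,344.70 − R$16,234,000 = R$34,934,344.70.
After interest of R$10,762,798.00, pre-tax earnings = R$24,171,546.70.
Degree of combined leverage = contribution ÷ (EBIT − I) = R$51,168,344.70 ÷ R$24,171,546.70 = 2.1169.
%ΔEPS = DCL × %ΔSales = 2.1169 × -9.7% = -20.5%.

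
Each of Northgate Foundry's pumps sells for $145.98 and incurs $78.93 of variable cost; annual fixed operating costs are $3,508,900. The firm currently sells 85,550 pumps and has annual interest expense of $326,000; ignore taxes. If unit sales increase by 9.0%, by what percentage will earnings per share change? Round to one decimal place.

Contribution at this volume is 85,550 × $67.05 = $5,736,127.50.
Operating income = contribution − fixed costs = $5,736,127.50 − $3,508,900 = $2,227,227.50.
Interest = $326,000.00, so EBIT − I = $1,901,227.50.
DCL = total CM / (EBIT − I) = $5,736,127.50 / $1,901,227.50 = 3.0171.
%ΔEPS = DCL × %ΔSales = 3.0171 × +9.0% = +27.2%.

+27.2%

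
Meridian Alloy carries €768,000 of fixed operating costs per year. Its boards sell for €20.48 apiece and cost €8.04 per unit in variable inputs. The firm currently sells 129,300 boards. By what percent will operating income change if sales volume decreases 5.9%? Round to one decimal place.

-11.3%

Total contribution margin = 129,300 × €12.44 = €1,608,492.00.
Operating income = contribution − fixed costs = €1,608,492.00 − €768,000 = €840,492.00.
Degree of operating leverage = €1,608,492.00 / €840,492.00 = 1.9138.
So EBIT moves 1.9138 × (-5.9%) = -11.3%.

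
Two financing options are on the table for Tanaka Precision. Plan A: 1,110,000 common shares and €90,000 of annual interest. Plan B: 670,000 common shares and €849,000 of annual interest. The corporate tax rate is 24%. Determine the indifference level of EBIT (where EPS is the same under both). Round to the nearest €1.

Set EPS_A = EPS_B: (EBIT − €90,000)(1 − 0.24) ÷ 1,110,000 = (EBIT − €849,000)(1 − 0.24) ÷ 670,000.
Cancelling (1 − t) and cross-multiplying: 670,000·(EBIT − 90,000) = 1,110,000·(EBIT − 849,000).
Solving, EBIT = (849,000·1,110,000 − 90,000·670,000) / (1,110,000 − 670,000) = 882,090,000,000 / 440,000 = 2,004,750.00.

€2,004,750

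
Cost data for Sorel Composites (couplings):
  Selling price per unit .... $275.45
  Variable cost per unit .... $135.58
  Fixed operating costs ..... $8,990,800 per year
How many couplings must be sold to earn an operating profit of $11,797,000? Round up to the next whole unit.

Each unit contributes $275.45 − $135.58 = $139.87.
Need Q such that Q × $139.87 − $8,990,800 = $11,797,000, i.e. Q = $20,787,800 / $139.87 = 148,622.29 → 148,623.

148,623 couplings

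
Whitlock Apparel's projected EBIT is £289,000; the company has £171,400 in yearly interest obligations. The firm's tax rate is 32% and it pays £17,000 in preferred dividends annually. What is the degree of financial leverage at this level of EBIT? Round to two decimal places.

3.12

Interest = £171,400.00.
Pre-tax preferred-dividend burden = £17,000 ÷ (1 − 0.32) = £25,000.00.
DFL = EBIT ÷ [EBIT − I − D_p/(1−t)] = £289,000 ÷ [£289,000 − £171,400.00 − £25,000.00] = £289,000 ÷ £92,600.00 = 3.1210.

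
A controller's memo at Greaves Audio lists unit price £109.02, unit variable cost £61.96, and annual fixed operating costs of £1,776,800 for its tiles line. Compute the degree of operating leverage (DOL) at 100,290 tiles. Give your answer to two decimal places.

1.60

At 100,290 units, contribution = 100,290 × £47.06 = £4,719,647.40.
EBIT = £4,719,647.40 − £1,776,800 = £2,942,847.40.
DOL = contribution ÷ EBIT = £4,719,647.40 ÷ £2,942,847.40 = 1.6038.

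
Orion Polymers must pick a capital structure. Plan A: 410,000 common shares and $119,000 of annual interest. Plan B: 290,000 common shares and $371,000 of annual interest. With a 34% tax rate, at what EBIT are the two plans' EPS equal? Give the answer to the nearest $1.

$980,000

Set EPS_A = EPS_B: (EBIT − $119,000)(1 − 0.34) ÷ 410,000 = (EBIT − $371,000)(1 − 0.34) ÷ 290,000.
The (1 − t) factor cancels: (EBIT − 119,000) × 290,000 = (EBIT − 371,000) × 410,000.
EBIT × (410,000 − 290,000) = 371,000 × 410,000 − 119,000 × 290,000 = 117,600,000,000, so EBIT = 117,600,000,000 ÷ 120,000 = 980,000.00.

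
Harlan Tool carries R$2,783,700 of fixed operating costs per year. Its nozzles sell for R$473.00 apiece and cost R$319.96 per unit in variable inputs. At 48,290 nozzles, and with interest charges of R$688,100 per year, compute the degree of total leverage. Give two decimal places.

1.89

Contribution at this volume is 48,290 × R$153.04 = R$7,390,301.60.
Subtracting fixed costs: EBIT = R$7,390,301.60 − R$2,783,700 = R$4,606,601.60. Interest = R$688,100.00.
DOL = R$7,390,301.60 ÷ R$4,606,601.60 = 1.6043; DFL = R$4,606,601.60 ÷ R$3,918,501.60 = 1.1756.
DCL = DOL × DFL = 1.6043 × 1.1756 = 1.8860.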